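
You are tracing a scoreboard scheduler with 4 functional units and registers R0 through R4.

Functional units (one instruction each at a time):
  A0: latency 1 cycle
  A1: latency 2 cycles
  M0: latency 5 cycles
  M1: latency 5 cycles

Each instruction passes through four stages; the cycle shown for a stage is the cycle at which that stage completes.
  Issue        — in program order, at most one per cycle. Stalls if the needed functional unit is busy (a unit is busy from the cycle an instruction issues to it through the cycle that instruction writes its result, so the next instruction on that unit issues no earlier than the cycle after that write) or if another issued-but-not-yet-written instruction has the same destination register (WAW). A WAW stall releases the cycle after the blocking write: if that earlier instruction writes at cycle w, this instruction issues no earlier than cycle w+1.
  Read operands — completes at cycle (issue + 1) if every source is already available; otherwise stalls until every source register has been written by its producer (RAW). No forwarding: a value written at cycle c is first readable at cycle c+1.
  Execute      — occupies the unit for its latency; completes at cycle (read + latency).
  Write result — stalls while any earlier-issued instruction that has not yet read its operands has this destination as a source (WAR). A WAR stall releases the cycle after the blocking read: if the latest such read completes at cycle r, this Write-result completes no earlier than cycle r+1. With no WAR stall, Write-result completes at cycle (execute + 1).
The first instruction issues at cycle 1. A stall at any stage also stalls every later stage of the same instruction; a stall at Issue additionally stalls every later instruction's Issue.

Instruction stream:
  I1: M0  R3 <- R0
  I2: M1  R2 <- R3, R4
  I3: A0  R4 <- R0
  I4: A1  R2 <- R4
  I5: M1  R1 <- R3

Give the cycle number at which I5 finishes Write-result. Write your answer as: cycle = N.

cycle = 24

t=1  issue I1 (M0)
t=2  I1 read-ops | issue I2 (M1)
t=3  issue I3 (A0)
t=4  I3 read-ops
t=5  I3 finished on A0
t=7  I1 finished on M0
t=8  I1→R3
t=9  I2 read-ops
t=10  I3→R4
t=14  I2 finished on M1
t=15  I2→R2
t=16  issue I4 (A1)
t=17  I4 read-ops | issue I5 (M1)
t=18  I5 read-ops
t=19  I4 finished on A1
t=20  I4→R2
t=23  I5 finished on M1
t=24  I5→R1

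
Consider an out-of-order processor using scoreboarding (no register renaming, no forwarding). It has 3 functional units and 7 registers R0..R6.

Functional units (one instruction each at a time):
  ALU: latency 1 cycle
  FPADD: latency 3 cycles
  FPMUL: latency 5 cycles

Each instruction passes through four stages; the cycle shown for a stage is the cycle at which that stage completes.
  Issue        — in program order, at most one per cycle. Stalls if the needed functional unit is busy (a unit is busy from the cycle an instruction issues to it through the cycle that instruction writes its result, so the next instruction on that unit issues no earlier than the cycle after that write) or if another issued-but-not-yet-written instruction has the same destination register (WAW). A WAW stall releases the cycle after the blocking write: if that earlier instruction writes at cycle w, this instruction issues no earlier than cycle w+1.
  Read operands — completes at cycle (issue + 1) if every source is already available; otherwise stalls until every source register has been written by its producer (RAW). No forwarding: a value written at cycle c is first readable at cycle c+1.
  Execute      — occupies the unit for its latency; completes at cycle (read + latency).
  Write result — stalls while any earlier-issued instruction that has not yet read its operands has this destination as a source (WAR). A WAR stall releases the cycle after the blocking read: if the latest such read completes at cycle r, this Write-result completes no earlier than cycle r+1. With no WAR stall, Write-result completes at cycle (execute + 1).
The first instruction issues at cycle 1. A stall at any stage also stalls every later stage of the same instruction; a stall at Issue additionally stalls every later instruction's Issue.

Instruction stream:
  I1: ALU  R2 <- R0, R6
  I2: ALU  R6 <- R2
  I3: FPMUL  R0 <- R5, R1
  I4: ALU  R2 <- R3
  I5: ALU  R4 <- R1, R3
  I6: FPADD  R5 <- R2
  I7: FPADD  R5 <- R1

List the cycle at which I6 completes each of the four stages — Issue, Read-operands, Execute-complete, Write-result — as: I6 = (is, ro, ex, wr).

I6 = (14, 15, 18, 19)

  I1 | 1 | 2 | 3 | 4
  I2 | 5 | 6 | 7 | 8   struct: ALU busy until I1 writes@4
  I3 | 6 | 7 | 12 | 13
  I4 | 9 | 10 | 11 | 12   struct: ALU busy until I2 writes@8
  I5 | 13 | 14 | 15 | 16   struct: ALU busy until I4 writes@12
  I6 | 14 | 15 | 18 | 19
  I7 | 20 | 21 | 24 | 25   struct: FPADD busy until I6 writes@19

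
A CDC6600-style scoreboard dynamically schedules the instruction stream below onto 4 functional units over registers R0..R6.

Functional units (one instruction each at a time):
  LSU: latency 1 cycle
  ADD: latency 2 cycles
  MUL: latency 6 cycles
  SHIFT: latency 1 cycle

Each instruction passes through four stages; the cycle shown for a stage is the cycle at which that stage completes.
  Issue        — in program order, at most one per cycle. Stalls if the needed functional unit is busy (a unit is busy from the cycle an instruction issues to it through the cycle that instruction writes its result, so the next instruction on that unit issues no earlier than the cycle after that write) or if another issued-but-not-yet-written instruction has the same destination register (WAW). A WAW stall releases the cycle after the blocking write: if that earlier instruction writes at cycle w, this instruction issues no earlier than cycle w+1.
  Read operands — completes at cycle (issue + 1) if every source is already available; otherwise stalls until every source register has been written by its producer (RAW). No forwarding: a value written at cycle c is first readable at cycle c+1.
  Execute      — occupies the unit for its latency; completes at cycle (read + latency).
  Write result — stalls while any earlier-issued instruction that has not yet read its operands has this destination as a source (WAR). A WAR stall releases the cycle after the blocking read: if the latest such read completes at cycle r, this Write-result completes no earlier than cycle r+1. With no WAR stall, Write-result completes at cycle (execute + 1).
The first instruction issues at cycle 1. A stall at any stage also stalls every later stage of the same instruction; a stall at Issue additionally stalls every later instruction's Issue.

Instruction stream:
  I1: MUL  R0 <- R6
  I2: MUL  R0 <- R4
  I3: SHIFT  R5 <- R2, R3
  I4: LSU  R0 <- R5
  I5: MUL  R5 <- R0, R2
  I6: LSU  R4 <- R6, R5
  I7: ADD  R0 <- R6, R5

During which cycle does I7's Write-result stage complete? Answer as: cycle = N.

I1  is:1  ro:2  ex:8  wr:9
I2  is:10  ro:11  ex:17  wr:18  — struct: MUL busy until I1 writes@9
I3  is:11  ro:12  ex:13  wr:14
I4  is:19  ro:20  ex:21  wr:22  — WAW R0: wait I2 write@18
I5  is:20  ro:23  ex:29  wr:30  — RAW R0: wait I4 write@22
I6  is:23  ro:31  ex:32  wr:33  — struct: LSU busy until I4 writes@22, RAW R5: wait I5 write@30
I7  is:24  ro:31  ex:33  wr:34  — RAW R5: wait I5 write@30

cycle = 34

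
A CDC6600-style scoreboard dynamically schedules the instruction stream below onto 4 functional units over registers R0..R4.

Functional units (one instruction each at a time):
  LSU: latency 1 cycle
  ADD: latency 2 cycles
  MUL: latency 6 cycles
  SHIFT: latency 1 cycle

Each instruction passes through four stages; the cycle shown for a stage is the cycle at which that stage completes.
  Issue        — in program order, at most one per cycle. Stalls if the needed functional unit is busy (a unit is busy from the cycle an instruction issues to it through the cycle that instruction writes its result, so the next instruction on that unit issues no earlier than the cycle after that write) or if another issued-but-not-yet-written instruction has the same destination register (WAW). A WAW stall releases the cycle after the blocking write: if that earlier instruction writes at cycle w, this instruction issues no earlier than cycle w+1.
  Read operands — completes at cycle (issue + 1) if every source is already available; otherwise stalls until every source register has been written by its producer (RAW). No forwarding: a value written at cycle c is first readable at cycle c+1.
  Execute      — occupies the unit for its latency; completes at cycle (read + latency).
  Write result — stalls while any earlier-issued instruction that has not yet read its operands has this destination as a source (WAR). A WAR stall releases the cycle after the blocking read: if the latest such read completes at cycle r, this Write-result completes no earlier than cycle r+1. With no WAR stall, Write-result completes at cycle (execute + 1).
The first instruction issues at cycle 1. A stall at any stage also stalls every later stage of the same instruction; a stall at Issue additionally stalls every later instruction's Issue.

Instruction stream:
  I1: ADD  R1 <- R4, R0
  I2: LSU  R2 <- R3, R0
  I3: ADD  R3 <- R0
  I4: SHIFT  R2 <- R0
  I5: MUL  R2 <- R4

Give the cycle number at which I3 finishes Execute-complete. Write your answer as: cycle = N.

cycle = 9

cycle 1: I1 dispatched to ADD
cycle 2: I1 operands ready | I2 dispatched to LSU
cycle 3: I2 operands ready
cycle 4: I1 complete | I2 complete
cycle 5: R1←I1 | R2←I2
cycle 6: I3 dispatched to ADD
cycle 7: I3 operands ready | I4 dispatched to SHIFT
cycle 8: I4 operands ready
cycle 9: I3 complete | I4 complete
cycle 10: R3←I3 | R2←I4
cycle 11: I5 dispatched to MUL
cycle 12: I5 operands ready
cycle 18: I5 complete
cycle 19: R2←I5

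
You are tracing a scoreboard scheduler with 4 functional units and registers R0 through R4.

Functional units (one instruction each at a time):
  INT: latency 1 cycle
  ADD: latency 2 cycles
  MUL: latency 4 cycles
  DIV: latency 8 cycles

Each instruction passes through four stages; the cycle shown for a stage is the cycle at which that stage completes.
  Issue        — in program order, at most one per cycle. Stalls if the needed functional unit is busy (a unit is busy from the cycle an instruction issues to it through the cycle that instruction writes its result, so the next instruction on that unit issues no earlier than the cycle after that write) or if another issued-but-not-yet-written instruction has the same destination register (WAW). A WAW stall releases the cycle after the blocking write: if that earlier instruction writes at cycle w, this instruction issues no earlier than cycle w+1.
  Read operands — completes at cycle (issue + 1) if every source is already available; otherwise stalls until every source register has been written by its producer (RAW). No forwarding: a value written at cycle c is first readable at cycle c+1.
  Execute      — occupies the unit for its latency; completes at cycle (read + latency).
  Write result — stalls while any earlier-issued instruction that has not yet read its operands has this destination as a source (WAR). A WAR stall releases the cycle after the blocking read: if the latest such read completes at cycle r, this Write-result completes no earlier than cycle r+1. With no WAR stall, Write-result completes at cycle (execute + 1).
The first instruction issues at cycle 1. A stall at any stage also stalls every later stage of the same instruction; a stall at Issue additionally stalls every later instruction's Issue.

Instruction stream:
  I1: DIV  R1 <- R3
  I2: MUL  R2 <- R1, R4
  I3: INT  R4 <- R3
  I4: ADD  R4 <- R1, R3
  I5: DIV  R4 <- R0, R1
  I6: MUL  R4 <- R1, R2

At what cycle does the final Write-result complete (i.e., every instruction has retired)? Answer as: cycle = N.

I1  is:1  ro:2  ex:10  wr:11
I2  is:2  ro:12  ex:16  wr:17  — RAW R1: wait I1 write@11
I3  is:3  ro:4  ex:5  wr:13  — WAR R4: wait I2 read@12
I4  is:14  ro:15  ex:17  wr:18  — WAW R4: wait I3 write@13
I5  is:19  ro:20  ex:28  wr:29  — WAW R4: wait I4 write@18
I6  is:30  ro:31  ex:35  wr:36  — WAW R4: wait I5 write@29

cycle = 36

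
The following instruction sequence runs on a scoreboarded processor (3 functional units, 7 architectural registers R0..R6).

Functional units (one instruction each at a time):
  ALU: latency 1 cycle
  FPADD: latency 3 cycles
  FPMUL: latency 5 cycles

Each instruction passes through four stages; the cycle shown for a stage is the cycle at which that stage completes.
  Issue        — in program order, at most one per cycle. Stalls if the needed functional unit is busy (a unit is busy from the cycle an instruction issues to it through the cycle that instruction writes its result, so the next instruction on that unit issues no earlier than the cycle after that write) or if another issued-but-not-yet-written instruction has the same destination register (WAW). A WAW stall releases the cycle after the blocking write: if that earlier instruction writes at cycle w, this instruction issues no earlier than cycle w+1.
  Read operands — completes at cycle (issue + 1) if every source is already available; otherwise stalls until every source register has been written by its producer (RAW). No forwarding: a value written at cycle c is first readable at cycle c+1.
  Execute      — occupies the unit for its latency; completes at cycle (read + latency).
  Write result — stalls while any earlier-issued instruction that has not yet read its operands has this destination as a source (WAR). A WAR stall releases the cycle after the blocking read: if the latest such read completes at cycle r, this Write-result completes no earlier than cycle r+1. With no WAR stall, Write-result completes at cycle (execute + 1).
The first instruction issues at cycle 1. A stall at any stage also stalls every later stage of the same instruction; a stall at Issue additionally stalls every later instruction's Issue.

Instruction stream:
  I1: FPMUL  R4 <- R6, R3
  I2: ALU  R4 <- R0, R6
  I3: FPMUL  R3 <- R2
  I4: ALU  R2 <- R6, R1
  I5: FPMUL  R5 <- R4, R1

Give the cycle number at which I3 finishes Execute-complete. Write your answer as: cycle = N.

cycle = 16

I1 -> (1, 2, 7, 8)
I2 -> (9, 10, 11, 12)  // WAW R4: wait I1 write@8
I3 -> (10, 11, 16, 17)
I4 -> (13, 14, 15, 16)  // struct: ALU busy until I2 writes@12
I5 -> (18, 19, 24, 25)  // struct: FPMUL busy until I3 writes@17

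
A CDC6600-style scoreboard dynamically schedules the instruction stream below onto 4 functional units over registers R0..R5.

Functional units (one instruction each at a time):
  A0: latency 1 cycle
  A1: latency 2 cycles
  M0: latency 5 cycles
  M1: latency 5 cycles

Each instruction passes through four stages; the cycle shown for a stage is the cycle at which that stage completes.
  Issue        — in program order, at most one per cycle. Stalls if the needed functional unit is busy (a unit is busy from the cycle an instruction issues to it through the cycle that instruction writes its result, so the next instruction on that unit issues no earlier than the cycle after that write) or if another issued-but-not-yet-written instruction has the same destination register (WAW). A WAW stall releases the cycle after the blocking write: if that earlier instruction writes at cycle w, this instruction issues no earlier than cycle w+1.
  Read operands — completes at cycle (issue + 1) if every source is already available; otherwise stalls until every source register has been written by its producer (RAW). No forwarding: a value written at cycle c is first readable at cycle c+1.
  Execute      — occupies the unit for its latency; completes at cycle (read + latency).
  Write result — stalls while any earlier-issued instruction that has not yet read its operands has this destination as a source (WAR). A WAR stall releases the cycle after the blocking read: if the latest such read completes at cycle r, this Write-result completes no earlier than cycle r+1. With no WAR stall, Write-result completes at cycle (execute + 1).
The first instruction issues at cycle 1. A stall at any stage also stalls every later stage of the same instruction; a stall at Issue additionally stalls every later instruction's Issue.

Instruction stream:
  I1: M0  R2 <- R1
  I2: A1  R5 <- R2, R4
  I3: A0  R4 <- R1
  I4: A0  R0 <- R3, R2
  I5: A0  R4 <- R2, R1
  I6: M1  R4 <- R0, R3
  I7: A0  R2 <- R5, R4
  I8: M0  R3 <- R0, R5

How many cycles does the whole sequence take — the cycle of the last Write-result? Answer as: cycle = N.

  I1 | 1 | 2 | 7 | 8
  I2 | 2 | 9 | 11 | 12   RAW R2: wait I1 write@8
  I3 | 3 | 4 | 5 | 10   WAR R4: wait I2 read@9
  I4 | 11 | 12 | 13 | 14   struct: A0 busy until I3 writes@10
  I5 | 15 | 16 | 17 | 18   struct: A0 busy until I4 writes@14
  I6 | 19 | 20 | 25 | 26   WAW R4: wait I5 write@18
  I7 | 20 | 27 | 28 | 29   RAW R4: wait I6 write@26
  I8 | 21 | 22 | 27 | 28

cycle = 29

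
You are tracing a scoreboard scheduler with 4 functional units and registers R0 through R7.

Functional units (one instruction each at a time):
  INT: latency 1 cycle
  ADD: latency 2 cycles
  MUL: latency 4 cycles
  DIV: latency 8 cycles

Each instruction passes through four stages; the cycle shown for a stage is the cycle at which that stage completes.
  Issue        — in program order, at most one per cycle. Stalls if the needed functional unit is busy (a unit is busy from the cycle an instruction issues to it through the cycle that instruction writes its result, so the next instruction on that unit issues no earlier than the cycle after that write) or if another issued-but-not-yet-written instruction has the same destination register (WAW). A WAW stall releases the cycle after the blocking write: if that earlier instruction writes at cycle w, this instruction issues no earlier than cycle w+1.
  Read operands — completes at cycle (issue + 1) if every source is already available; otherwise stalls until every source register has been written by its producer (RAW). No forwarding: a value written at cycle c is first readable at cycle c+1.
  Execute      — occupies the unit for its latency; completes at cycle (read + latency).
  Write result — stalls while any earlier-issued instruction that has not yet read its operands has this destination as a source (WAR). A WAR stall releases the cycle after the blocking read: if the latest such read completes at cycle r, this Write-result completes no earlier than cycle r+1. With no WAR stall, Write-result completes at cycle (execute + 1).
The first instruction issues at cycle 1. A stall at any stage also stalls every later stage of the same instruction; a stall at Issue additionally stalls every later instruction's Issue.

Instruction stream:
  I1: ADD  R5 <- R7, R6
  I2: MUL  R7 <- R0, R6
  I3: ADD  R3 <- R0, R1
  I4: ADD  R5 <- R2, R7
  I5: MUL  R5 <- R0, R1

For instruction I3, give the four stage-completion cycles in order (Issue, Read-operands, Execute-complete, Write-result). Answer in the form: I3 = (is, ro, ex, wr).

1) issue 1, read 2, done 4, write 5
2) issue 2, read 3, done 7, write 8
3) issue 6, read 7, done 9, write 10  <struct: ADD busy until I1 writes@5>
4) issue 11, read 12, done 14, write 15  <struct: ADD busy until I3 writes@10>
5) issue 16, read 17, done 21, write 22  <WAW R5: wait I4 write@15>

I3 = (6, 7, 9, 10)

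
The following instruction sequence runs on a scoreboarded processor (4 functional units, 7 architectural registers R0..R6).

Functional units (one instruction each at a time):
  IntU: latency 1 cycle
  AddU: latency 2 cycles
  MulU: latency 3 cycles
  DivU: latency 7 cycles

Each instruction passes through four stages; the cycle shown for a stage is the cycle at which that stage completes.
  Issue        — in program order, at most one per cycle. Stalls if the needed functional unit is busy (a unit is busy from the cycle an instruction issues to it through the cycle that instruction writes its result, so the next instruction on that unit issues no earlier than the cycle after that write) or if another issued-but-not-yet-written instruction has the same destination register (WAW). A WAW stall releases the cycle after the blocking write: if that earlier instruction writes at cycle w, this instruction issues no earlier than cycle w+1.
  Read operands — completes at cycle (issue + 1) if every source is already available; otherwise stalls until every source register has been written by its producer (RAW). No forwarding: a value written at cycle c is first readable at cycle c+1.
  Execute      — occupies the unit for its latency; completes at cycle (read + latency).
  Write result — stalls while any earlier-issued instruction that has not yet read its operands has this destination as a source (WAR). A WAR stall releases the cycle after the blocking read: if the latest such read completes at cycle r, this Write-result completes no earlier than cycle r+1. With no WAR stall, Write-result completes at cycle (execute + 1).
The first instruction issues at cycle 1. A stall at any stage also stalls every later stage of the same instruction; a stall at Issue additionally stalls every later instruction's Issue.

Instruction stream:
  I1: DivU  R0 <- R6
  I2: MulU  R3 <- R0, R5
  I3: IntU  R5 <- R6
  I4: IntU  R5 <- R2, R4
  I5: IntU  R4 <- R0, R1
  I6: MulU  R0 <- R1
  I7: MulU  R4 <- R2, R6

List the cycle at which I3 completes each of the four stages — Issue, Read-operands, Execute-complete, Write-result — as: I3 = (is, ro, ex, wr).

I3 = (3, 4, 5, 12)

I1  is:1  ro:2  ex:9  wr:10
I2  is:2  ro:11  ex:14  wr:15  — RAW R0: wait I1 write@10
I3  is:3  ro:4  ex:5  wr:12  — WAR R5: wait I2 read@11
I4  is:13  ro:14  ex:15  wr:16  — struct: IntU busy until I3 writes@12
I5  is:17  ro:18  ex:19  wr:20  — struct: IntU busy until I4 writes@16
I6  is:18  ro:19  ex:22  wr:23
I7  is:24  ro:25  ex:28  wr:29  — struct: MulU busy until I6 writes@23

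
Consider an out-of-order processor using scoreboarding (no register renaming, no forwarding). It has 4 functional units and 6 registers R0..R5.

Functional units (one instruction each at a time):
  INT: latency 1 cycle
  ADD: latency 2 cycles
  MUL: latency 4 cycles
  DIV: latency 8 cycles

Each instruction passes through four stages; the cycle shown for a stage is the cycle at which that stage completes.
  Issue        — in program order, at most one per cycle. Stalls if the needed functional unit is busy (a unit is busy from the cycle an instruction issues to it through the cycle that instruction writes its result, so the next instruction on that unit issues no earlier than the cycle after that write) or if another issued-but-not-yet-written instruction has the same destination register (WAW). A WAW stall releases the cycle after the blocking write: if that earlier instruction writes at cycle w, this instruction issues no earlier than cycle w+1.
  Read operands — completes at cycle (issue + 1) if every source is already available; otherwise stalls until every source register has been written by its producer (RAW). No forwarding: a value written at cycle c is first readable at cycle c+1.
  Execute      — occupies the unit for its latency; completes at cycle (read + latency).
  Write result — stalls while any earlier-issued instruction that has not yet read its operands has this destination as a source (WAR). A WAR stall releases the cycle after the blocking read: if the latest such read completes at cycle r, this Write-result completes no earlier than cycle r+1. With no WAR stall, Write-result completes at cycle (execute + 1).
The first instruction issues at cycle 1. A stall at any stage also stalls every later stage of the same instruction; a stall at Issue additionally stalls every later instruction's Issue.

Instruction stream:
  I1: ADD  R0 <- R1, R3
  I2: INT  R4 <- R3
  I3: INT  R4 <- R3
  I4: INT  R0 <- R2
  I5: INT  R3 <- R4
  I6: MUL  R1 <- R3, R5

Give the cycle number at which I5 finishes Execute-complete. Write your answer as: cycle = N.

cycle 1: I1 dispatched to ADD
cycle 2: I1 operands ready | I2 dispatched to INT
cycle 3: I2 operands ready
cycle 4: I1 complete | I2 complete
cycle 5: R0←I1 | R4←I2
cycle 6: I3 dispatched to INT
cycle 7: I3 operands ready
cycle 8: I3 complete
cycle 9: R4←I3
cycle 10: I4 dispatched to INT
cycle 11: I4 operands ready
cycle 12: I4 complete
cycle 13: R0←I4
cycle 14: I5 dispatched to INT
cycle 15: I5 operands ready | I6 dispatched to MUL
cycle 16: I5 complete
cycle 17: R3←I5
cycle 18: I6 operands ready
cycle 22: I6 complete
cycle 23: R1←I6

cycle = 16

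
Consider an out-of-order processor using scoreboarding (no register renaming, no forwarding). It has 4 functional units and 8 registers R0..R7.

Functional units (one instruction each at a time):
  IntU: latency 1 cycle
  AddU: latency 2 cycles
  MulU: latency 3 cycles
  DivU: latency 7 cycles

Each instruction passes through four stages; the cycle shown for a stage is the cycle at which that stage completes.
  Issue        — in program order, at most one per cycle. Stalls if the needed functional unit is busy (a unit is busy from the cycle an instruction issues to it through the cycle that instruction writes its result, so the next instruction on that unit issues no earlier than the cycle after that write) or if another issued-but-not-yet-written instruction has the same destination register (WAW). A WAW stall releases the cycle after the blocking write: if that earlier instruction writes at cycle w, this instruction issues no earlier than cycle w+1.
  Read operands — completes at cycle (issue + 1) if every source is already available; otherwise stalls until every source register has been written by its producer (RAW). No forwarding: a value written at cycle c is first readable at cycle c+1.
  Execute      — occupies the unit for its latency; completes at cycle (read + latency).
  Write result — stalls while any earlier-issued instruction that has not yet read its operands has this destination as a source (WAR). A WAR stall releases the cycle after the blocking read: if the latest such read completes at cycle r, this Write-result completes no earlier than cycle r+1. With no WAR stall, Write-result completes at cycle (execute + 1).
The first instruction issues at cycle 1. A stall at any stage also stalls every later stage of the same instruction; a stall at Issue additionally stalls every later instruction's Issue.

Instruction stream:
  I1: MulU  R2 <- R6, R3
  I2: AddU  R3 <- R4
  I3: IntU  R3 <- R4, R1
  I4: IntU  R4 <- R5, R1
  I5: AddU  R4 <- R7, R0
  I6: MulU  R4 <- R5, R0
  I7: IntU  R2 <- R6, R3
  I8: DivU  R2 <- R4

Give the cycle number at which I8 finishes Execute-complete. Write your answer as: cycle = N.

cycle = 33

  I1 | 1 | 2 | 5 | 6
  I2 | 2 | 3 | 5 | 6
  I3 | 7 | 8 | 9 | 10   WAW R3: wait I2 write@6
  I4 | 11 | 12 | 13 | 14   struct: IntU busy until I3 writes@10
  I5 | 15 | 16 | 18 | 19   WAW R4: wait I4 write@14
  I6 | 20 | 21 | 24 | 25   WAW R4: wait I5 write@19
  I7 | 21 | 22 | 23 | 24
  I8 | 25 | 26 | 33 | 34   WAW R2: wait I7 write@24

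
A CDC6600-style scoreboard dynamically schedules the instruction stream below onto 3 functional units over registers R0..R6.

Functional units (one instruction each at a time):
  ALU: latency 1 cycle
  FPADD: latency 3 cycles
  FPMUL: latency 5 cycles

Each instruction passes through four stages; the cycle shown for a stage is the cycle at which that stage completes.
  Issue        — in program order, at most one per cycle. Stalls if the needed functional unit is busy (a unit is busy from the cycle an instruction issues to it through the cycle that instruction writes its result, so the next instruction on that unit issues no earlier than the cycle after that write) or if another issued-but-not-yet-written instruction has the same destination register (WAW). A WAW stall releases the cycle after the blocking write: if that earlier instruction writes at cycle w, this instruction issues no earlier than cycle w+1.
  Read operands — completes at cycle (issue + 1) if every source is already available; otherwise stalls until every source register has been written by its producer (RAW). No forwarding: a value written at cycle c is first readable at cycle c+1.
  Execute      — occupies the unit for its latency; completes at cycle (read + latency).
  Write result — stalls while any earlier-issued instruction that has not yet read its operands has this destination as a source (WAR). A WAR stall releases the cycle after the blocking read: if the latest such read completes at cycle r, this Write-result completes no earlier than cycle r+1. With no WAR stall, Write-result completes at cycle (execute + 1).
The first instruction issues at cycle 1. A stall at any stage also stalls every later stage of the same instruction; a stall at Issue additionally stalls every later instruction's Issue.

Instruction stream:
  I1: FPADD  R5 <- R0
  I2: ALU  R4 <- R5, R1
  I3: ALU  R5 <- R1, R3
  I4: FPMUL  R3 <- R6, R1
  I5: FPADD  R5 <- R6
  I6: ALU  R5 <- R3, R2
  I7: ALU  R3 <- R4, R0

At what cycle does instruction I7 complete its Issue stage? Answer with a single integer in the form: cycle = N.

[1] I1 dispatched to FPADD
[2] I1 operands ready; I2 dispatched to ALU
[5] I1 complete
[6] R5←I1
[7] I2 operands ready
[8] I2 complete
[9] R4←I2
[10] I3 dispatched to ALU
[11] I3 operands ready; I4 dispatched to FPMUL
[12] I3 complete; I4 operands ready
[13] R5←I3
[14] I5 dispatched to FPADD
[15] I5 operands ready
[17] I4 complete
[18] R3←I4; I5 complete
[19] R5←I5
[20] I6 dispatched to ALU
[21] I6 operands ready
[22] I6 complete
[23] R5←I6
[24] I7 dispatched to ALU
[25] I7 operands ready
[26] I7 complete
[27] R3←I7

cycle = 24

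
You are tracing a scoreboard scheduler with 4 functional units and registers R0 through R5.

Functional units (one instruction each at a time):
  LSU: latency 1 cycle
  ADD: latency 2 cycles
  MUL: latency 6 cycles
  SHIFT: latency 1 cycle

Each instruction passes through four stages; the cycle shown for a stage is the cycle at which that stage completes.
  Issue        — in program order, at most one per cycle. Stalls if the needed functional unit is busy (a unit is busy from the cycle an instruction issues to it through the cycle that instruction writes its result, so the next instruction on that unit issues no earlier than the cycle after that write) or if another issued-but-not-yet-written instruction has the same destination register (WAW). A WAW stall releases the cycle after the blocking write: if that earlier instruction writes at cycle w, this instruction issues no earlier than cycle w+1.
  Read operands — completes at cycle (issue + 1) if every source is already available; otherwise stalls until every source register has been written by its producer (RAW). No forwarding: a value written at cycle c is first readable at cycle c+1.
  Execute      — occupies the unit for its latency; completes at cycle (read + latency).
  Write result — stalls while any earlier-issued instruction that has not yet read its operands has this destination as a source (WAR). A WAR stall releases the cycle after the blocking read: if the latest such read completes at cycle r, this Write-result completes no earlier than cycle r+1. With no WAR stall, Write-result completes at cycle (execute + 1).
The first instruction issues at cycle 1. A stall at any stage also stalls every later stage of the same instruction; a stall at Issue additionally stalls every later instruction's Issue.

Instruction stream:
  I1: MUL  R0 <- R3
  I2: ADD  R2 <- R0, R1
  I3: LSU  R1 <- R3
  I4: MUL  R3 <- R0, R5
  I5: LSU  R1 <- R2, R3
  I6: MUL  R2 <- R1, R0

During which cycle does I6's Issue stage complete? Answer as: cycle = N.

cycle = 19

I1 -> (1, 2, 8, 9)
I2 -> (2, 10, 12, 13)  // RAW R0: wait I1 write@9
I3 -> (3, 4, 5, 11)  // WAR R1: wait I2 read@10
I4 -> (10, 11, 17, 18)  // struct: MUL busy until I1 writes@9
I5 -> (12, 19, 20, 21)  // struct: LSU busy until I3 writes@11, RAW R3: wait I4 write@18
I6 -> (19, 22, 28, 29)  // struct: MUL busy until I4 writes@18, RAW R1: wait I5 write@21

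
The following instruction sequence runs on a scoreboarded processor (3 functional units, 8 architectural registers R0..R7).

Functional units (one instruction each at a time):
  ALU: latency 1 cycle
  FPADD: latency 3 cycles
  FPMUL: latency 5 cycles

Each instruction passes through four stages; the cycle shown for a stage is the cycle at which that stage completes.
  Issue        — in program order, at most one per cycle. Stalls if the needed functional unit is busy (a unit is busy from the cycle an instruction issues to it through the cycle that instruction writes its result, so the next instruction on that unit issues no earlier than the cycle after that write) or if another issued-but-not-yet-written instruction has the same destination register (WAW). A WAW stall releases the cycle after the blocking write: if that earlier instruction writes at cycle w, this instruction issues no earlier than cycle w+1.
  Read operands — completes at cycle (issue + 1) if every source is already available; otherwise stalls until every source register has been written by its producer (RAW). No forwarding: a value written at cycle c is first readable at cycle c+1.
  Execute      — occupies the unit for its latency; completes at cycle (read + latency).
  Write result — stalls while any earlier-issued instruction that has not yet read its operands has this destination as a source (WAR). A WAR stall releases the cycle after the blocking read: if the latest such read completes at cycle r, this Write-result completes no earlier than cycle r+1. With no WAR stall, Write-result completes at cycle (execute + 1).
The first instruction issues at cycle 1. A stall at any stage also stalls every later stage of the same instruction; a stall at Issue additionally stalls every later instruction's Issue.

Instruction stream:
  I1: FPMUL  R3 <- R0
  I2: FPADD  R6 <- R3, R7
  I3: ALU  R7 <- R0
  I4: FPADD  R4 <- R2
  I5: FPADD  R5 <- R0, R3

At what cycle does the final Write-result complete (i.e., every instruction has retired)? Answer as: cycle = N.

t=1  I1→FPMUL
t=2  I1 RO, I2→FPADD
t=3  I3→ALU
t=4  I3 RO
t=5  I3 EX
t=7  I1 EX
t=8  I1 WR R3
t=9  I2 RO
t=10  I3 WR R7
t=12  I2 EX
t=13  I2 WR R6
t=14  I4→FPADD
t=15  I4 RO
t=18  I4 EX
t=19  I4 WR R4
t=20  I5→FPADD
t=21  I5 RO
t=24  I5 EX
t=25  I5 WR R5

cycle = 25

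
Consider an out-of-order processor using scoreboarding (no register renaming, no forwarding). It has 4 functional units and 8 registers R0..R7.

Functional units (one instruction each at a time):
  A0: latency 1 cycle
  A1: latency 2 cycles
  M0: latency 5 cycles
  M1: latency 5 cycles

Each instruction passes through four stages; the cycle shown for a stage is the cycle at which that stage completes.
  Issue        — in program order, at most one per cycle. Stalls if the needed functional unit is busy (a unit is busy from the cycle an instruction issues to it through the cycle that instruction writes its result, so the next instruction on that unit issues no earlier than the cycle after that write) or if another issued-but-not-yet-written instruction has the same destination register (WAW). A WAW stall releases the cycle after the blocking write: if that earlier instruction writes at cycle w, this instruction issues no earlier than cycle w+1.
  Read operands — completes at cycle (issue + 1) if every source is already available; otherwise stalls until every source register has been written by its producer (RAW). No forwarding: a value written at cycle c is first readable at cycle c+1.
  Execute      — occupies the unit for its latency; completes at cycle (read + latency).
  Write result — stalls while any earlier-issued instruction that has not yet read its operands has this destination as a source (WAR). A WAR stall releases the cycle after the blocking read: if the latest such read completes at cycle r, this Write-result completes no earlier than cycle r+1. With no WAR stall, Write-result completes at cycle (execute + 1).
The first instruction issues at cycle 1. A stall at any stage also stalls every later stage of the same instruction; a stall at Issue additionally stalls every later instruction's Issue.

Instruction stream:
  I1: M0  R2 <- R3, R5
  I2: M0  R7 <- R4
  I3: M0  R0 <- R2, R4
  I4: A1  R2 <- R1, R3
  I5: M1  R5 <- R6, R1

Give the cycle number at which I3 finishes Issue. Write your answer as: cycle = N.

[I1] 1/2/7/8
[I2] 9/10/15/16  (struct: M0 busy until I1 writes@8)
[I3] 17/18/23/24  (struct: M0 busy until I2 writes@16)
[I4] 18/19/21/22
[I5] 19/20/25/26

cycle = 17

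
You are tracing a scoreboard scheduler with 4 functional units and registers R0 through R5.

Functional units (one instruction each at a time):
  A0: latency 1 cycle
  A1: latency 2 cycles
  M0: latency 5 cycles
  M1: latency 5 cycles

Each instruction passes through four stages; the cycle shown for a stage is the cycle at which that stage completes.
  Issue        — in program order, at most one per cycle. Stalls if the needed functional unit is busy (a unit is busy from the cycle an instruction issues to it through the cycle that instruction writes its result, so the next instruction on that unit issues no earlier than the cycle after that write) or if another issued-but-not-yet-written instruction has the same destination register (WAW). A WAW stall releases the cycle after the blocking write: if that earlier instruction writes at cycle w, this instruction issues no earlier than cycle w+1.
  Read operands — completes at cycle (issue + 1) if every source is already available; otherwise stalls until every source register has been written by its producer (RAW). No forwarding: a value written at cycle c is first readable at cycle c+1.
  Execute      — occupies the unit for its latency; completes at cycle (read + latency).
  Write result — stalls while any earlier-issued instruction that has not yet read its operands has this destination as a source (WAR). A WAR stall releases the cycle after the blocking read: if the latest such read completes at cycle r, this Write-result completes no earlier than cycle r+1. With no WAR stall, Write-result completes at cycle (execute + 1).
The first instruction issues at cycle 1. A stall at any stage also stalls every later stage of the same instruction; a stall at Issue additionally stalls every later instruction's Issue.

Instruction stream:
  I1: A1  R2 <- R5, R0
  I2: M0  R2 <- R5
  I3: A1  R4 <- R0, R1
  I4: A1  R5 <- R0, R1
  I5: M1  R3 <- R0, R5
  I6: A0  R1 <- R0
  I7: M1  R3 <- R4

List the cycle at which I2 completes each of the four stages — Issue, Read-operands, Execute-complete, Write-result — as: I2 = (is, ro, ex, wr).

I2 = (6, 7, 12, 13)

[1] issue I1 (A1)
[2] I1 read-ops
[4] I1 finished on A1
[5] I1→R2
[6] issue I2 (M0)
[7] I2 read-ops; issue I3 (A1)
[8] I3 read-ops
[10] I3 finished on A1
[11] I3→R4
[12] I2 finished on M0; issue I4 (A1)
[13] I2→R2; I4 read-ops; issue I5 (M1)
[14] issue I6 (A0)
[15] I4 finished on A1; I6 read-ops
[16] I4→R5; I6 finished on A0
[17] I5 read-ops; I6→R1
[22] I5 finished on M1
[23] I5→R3
[24] issue I7 (M1)
[25] I7 read-ops
[30] I7 finished on M1
[31] I7→R3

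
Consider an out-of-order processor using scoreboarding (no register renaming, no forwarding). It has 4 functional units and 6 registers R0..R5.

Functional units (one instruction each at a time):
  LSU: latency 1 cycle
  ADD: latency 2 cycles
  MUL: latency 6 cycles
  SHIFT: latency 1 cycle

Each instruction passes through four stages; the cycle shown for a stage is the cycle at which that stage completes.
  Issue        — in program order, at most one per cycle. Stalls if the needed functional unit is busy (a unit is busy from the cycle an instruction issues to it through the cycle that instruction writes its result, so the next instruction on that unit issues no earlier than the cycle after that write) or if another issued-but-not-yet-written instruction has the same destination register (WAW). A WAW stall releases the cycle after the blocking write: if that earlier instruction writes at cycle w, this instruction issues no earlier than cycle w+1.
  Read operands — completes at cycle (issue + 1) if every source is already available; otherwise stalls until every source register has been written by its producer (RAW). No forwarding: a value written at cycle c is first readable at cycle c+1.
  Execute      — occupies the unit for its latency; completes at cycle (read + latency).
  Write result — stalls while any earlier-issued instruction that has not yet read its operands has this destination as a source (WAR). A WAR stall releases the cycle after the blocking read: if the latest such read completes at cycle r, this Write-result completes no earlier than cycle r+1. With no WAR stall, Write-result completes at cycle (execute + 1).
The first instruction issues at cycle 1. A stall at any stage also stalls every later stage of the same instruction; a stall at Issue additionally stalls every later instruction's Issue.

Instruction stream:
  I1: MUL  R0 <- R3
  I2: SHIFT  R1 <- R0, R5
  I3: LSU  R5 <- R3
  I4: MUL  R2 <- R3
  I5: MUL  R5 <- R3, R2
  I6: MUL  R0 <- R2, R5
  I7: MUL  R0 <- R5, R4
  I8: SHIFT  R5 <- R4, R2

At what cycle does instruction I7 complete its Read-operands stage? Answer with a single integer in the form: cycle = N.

cycle 1: I1 dispatched to MUL
cycle 2: I1 operands ready · I2 dispatched to SHIFT
cycle 3: I3 dispatched to LSU
cycle 4: I3 operands ready
cycle 5: I3 complete
cycle 8: I1 complete
cycle 9: R0←I1
cycle 10: I2 operands ready · I4 dispatched to MUL
cycle 11: I2 complete · R5←I3 · I4 operands ready
cycle 12: R1←I2
cycle 17: I4 complete
cycle 18: R2←I4
cycle 19: I5 dispatched to MUL
cycle 20: I5 operands ready
cycle 26: I5 complete
cycle 27: R5←I5
cycle 28: I6 dispatched to MUL
cycle 29: I6 operands ready
cycle 35: I6 complete
cycle 36: R0←I6
cycle 37: I7 dispatched to MUL
cycle 38: I7 operands ready · I8 dispatched to SHIFT
cycle 39: I8 operands ready
cycle 40: I8 complete
cycle 41: R5←I8
cycle 44: I7 complete
cycle 45: R0←I7

cycle = 38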